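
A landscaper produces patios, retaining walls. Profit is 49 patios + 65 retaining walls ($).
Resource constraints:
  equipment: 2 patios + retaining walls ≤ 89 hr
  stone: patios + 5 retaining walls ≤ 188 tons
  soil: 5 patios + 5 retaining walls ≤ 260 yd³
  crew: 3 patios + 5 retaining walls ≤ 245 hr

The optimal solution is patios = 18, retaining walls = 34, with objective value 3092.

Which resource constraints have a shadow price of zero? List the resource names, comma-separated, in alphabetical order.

equipment: 70/89 (slack 19)
stone: 188/188 (binding)
soil: 260/260 (binding)
crew: 224/245 (slack 21)
By complementary slackness, a constraint with positive slack has shadow price 0 → crew, equipment.

crew, equipment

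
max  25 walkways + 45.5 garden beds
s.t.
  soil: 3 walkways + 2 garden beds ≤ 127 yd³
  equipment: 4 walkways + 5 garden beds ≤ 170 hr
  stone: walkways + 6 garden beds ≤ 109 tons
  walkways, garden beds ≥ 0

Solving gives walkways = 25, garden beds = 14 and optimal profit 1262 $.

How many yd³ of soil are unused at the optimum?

24

soil used = 3·25 + 2·14 = 103; slack = 127 − 103 = 24.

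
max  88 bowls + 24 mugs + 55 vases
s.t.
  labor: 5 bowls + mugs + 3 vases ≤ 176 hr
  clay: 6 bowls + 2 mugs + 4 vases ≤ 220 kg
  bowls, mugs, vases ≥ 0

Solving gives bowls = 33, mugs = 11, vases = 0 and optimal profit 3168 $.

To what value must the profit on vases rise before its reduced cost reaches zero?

56

Both labor and clay are binding at x*.
From A_Bᵀ y = c: 5·y_labor + 6·y_clay = 88; 1·y_labor + 2·y_clay = 24.
This yields shadow prices y_labor = 8, y_clay = 8.
vases enters the basis when its profit ≥ yᵀa₃ = 8·3 + 8·4 = 56.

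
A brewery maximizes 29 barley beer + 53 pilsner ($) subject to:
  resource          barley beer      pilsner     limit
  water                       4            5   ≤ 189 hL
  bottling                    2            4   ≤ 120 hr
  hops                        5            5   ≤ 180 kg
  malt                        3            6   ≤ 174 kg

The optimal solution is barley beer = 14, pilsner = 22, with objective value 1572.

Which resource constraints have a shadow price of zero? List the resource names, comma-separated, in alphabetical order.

bottling, water

water: 166/189 (slack 23)
bottling: 116/120 (slack 4)
hops: 180/180 (binding)
malt: 174/174 (binding)
By complementary slackness, a constraint with positive slack has shadow price 0 → bottling, water.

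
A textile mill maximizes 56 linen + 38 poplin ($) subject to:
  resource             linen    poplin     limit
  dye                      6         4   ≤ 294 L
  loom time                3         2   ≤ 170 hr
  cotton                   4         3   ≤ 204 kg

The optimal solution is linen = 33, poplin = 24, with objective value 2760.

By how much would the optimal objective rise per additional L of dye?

At the optimum: dye uses 294 of 294 (binding); loom time uses 147 of 170 (slack = 23); cotton uses 204 of 204 (binding).
Slack constraints have shadow price 0 (complementary slackness).
Dual feasibility on the basic columns requires 6·y_dye + 4·y_cotton = 56, 4·y_dye + 3·y_cotton = 38.
This yields shadow prices y_dye = 8, y_cotton = 2.
Shadow price of dye = 8.

8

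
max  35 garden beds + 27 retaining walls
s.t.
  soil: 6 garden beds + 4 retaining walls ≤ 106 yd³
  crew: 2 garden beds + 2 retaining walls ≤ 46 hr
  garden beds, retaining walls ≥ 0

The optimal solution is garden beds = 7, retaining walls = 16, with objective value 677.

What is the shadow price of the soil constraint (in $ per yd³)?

4

At the optimum: soil uses 106 of 106 (binding); crew uses 46 of 46 (binding).
The binding rows give the dual system: 6·y_soil + 2·y_crew = 35 and 4·y_soil + 2·y_crew = 27.
Solving: y_soil = 4, y_crew = 5.5.
Shadow price of soil = 4.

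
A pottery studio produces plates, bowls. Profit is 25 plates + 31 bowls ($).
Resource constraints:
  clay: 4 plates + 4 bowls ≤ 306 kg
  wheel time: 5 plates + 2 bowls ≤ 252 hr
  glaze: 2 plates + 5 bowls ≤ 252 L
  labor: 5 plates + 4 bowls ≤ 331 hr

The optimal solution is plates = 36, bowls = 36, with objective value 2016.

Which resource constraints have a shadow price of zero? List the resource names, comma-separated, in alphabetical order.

clay, labor

clay: 288/306 (slack 18)
wheel time: 252/252 (binding)
glaze: 252/252 (binding)
labor: 324/331 (slack 7)
By complementary slackness, a constraint with positive slack has shadow price 0 → clay, labor.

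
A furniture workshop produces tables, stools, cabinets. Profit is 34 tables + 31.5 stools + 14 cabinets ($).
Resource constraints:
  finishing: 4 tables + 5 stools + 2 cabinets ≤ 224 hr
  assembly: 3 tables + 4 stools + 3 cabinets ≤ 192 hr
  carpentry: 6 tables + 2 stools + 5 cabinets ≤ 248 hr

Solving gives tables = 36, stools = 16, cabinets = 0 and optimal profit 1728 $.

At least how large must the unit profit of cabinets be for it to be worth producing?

Check each constraint at x*: finishing 224/224 (tight); assembly 172/192 (slack 20); carpentry 248/248 (tight).
By complementary slackness, y = 0 for the non-binding constraint.
From A_Bᵀ y = c: 4·y_finishing + 6·y_carpentry = 34; 5·y_finishing + 2·y_carpentry = 31.5.
This yields shadow prices y_finishing = 5.5, y_carpentry = 2.
cabinets enters the basis when its profit ≥ yᵀa₃ = 5.5·2 + 2·5 = 21.

21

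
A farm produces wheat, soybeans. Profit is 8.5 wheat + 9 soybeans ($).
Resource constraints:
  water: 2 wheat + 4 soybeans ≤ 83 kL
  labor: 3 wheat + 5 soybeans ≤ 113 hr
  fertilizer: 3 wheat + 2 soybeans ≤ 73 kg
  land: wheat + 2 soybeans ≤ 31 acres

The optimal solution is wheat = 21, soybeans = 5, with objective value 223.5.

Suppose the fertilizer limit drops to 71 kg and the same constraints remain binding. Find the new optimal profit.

At the optimum: water uses 62 of 83 (slack = 21); labor uses 88 of 113 (slack = 25); fertilizer uses 73 of 73 (binding); land uses 31 of 31 (binding).
Since water, labor are not tight, their duals are 0.
From A_Bᵀ y = c: 3·y_fertilizer + 1·y_land = 8.5; 2·y_fertilizer + 2·y_land = 9.
This yields shadow prices y_fertilizer = 2, y_land = 2.5.
Δz = y_fertilizer·Δb = 2 × (-2) = -4, so new z* = 223.5 − 4 = 219.5.

219.5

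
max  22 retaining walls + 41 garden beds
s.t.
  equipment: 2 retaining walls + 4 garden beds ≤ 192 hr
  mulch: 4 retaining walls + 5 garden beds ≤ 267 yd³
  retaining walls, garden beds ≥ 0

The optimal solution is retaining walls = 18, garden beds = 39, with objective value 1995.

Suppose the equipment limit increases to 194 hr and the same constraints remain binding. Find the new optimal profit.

2013

Check each constraint at x*: equipment 192/192 (tight); mulch 267/267 (tight).
Dual feasibility on the basic columns requires 2·y_equipment + 4·y_mulch = 22, 4·y_equipment + 5·y_mulch = 41.
→ y_equipment = 9 and y_mulch = 1.
Δz = y_equipment·Δb = 9 × (2) = 18, so new z* = 1995 + 18 = 2013.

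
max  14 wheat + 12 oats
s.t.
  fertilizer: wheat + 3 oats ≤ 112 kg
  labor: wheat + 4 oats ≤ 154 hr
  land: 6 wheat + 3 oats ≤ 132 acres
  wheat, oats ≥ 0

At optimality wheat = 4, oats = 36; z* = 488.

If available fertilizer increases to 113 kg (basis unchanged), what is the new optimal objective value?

At the optimum: fertilizer uses 112 of 112 (binding); labor uses 148 of 154 (slack = 6); land uses 132 of 132 (binding).
Slack constraints have shadow price 0 (complementary slackness).
The binding rows give the dual system: 1·y_fertilizer + 6·y_land = 14 and 3·y_fertilizer + 3·y_land = 12.
→ y_fertilizer = 2 and y_land = 2.
Δz = y_fertilizer·Δb = 2 × (1) = 2, so new z* = 488 + 2 = 490.

490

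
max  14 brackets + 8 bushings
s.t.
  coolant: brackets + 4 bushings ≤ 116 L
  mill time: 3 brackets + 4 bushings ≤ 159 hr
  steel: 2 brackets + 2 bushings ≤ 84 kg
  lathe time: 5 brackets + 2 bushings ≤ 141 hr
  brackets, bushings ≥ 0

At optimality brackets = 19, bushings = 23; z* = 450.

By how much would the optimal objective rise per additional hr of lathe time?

2

At the optimum: coolant uses 111 of 116 (slack = 5); mill time uses 149 of 159 (slack = 10); steel uses 84 of 84 (binding); lathe time uses 141 of 141 (binding).
Slack constraints have shadow price 0 (complementary slackness).
The binding rows give the dual system: 2·y_steel + 5·y_lathe time = 14 and 2·y_steel + 2·y_lathe time = 8.
This yields shadow prices y_steel = 2, y_lathe time = 2.
Shadow price of lathe time = 2.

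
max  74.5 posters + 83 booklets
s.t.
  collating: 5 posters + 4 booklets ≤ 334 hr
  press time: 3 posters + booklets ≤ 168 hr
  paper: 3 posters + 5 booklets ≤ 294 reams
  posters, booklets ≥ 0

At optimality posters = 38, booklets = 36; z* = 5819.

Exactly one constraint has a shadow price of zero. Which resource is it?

collating: 334/334 (binding)
press time: 150/168 (slack 18)
paper: 294/294 (binding)
By complementary slackness, a constraint with positive slack has shadow price 0 → press time.

press time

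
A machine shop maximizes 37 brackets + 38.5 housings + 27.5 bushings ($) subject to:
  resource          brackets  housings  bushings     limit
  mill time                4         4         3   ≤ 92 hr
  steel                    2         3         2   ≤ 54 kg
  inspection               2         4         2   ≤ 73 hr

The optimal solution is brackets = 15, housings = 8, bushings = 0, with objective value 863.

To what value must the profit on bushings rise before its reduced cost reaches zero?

28.5

At the optimum: mill time uses 92 of 92 (binding); steel uses 54 of 54 (binding); inspection uses 62 of 73 (slack = 11).
Since inspection is not tight, its dual is 0.
Dual feasibility on the basic columns requires 4·y_mill time + 2·y_steel = 37, 4·y_mill time + 3·y_steel = 38.5.
This yields shadow prices y_mill time = 8.5, y_steel = 1.5.
bushings enters the basis when its profit ≥ yᵀa₃ = 8.5·3 + 1.5·2 = 28.5.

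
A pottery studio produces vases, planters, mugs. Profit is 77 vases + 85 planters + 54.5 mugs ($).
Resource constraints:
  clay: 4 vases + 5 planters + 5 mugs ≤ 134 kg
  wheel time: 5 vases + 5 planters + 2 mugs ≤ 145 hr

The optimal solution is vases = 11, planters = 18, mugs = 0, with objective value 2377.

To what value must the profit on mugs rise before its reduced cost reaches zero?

Check each constraint at x*: clay 134/134 (tight); wheel time 145/145 (tight).
Dual feasibility on the basic columns requires 4·y_clay + 5·y_wheel time = 77, 5·y_clay + 5·y_wheel time = 85.
→ y_clay = 8 and y_wheel time = 9.
mugs enters the basis when its profit ≥ yᵀa₃ = 8·5 + 9·2 = 58.

58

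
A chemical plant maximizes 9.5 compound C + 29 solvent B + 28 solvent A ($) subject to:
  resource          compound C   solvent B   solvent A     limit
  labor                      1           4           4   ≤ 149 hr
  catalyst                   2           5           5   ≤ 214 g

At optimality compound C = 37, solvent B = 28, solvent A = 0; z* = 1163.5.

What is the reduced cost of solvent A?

Both labor and catalyst are binding at x*.
Dual feasibility on the basic columns requires 1·y_labor + 2·y_catalyst = 9.5, 4·y_labor + 5·y_catalyst = 29.
This yields shadow prices y_labor = 3.5, y_catalyst = 3.
Reduced cost of solvent A: c₃ − yᵀa₃ = 28 − (3.5·4 + 3·5) = 28 − 29 = -1.

-1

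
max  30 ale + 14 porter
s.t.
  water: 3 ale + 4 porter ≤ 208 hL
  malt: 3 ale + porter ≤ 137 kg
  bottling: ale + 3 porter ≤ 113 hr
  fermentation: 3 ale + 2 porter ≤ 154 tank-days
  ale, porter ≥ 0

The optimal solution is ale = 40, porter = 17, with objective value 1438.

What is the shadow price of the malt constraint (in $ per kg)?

Binding: malt and fermentation. Non-binding: water (20 unused), bottling (22 unused).
Slack constraints have shadow price 0 (complementary slackness).
The binding rows give the dual system: 3·y_malt + 3·y_fermentation = 30 and 1·y_malt + 2·y_fermentation = 14.
Solving: y_malt = 6, y_fermentation = 4.
Shadow price of malt = 6.

6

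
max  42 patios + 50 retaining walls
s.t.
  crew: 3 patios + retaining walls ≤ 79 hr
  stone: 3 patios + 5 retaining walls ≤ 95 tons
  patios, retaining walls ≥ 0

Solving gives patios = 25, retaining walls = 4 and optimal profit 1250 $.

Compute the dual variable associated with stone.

Check each constraint at x*: crew 79/79 (tight); stone 95/95 (tight).
From A_Bᵀ y = c: 3·y_crew + 3·y_stone = 42; 1·y_crew + 5·y_stone = 50.
This yields shadow prices y_crew = 5, y_stone = 9.
Shadow price of stone = 9.

9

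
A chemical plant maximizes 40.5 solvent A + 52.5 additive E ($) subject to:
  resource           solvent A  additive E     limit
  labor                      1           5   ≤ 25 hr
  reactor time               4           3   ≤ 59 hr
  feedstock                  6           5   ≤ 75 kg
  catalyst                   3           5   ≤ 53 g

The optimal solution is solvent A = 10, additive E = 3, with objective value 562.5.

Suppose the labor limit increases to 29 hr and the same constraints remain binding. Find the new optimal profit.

580.5

Check each constraint at x*: labor 25/25 (tight); reactor time 49/59 (slack 10); feedstock 75/75 (tight); catalyst 45/53 (slack 8).
Slack constraints have shadow price 0 (complementary slackness).
The binding rows give the dual system: 1·y_labor + 6·y_feedstock = 40.5 and 5·y_labor + 5·y_feedstock = 52.5.
This yields shadow prices y_labor = 4.5, y_feedstock = 6.
Δz = y_labor·Δb = 4.5 × (4) = 18, so new z* = 562.5 + 18 = 580.5.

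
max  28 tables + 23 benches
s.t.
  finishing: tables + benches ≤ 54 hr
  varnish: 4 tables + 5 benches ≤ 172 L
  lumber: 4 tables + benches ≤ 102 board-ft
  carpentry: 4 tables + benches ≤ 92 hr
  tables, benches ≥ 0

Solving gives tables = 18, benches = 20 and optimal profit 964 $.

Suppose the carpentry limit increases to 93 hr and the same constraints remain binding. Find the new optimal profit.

At the optimum: finishing uses 38 of 54 (slack = 16); varnish uses 172 of 172 (binding); lumber uses 92 of 102 (slack = 10); carpentry uses 92 of 92 (binding).
Since finishing, lumber are not tight, their duals are 0.
From A_Bᵀ y = c: 4·y_varnish + 4·y_carpentry = 28; 5·y_varnish + 1·y_carpentry = 23.
This yields shadow prices y_varnish = 4, y_carpentry = 3.
Δz = y_carpentry·Δb = 3 × (1) = 3, so new z* = 964 + 3 = 967.

967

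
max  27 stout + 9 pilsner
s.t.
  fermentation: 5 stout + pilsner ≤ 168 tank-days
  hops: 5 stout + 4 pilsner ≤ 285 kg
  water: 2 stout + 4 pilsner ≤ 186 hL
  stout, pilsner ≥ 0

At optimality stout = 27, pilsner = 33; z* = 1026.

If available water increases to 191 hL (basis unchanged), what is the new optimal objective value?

1031

Binding: fermentation and water. Non-binding: hops (18 unused).
Since hops is not tight, its dual is 0.
The binding rows give the dual system: 5·y_fermentation + 2·y_water = 27 and 1·y_fermentation + 4·y_water = 9.
Solving: y_fermentation = 5, y_water = 1.
Δz = y_water·Δb = 1 × (5) = 5, so new z* = 1026 + 5 = 1031.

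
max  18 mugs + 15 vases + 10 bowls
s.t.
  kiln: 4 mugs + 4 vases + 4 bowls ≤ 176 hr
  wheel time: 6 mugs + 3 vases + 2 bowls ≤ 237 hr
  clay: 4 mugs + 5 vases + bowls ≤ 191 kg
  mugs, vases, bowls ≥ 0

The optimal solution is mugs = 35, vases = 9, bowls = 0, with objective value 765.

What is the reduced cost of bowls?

Check each constraint at x*: kiln 176/176 (tight); wheel time 237/237 (tight); clay 185/191 (slack 6).
By complementary slackness, y = 0 for the non-binding constraint.
From A_Bᵀ y = c: 4·y_kiln + 6·y_wheel time = 18; 4·y_kiln + 3·y_wheel time = 15.
→ y_kiln = 3 and y_wheel time = 1.
Reduced cost of bowls: c₃ − yᵀa₃ = 10 − (3·4 + 1·2) = 10 − 14 = -4.

-4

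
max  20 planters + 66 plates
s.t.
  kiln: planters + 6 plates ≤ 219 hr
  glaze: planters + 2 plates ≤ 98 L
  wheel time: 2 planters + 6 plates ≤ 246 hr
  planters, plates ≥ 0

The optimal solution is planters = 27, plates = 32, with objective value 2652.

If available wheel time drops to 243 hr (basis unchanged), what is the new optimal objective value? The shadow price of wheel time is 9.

2625

Δb = -3, so new z* = 2652 + (9)·(-3) = 2652 − 27 = 2625.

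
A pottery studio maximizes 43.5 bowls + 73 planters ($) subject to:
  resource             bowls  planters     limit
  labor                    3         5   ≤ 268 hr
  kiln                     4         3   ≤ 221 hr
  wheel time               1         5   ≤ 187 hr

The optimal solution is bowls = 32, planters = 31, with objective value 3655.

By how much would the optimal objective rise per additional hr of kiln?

8.5

Check each constraint at x*: labor 251/268 (slack 17); kiln 221/221 (tight); wheel time 187/187 (tight).
By complementary slackness, y = 0 for the non-binding constraint.
The binding rows give the dual system: 4·y_kiln + 1·y_wheel time = 43.5 and 3·y_kiln + 5·y_wheel time = 73.
This yields shadow prices y_kiln = 8.5, y_wheel time = 9.5.
Shadow price of kiln = 8.5.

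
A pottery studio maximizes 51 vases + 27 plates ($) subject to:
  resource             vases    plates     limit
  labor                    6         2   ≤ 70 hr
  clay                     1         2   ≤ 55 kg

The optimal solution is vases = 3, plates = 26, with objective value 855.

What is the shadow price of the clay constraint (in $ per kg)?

6

Check each constraint at x*: labor 70/70 (tight); clay 55/55 (tight).
Dual feasibility on the basic columns requires 6·y_labor + 1·y_clay = 51, 2·y_labor + 2·y_clay = 27.
This yields shadow prices y_labor = 7.5, y_clay = 6.
Shadow price of clay = 6.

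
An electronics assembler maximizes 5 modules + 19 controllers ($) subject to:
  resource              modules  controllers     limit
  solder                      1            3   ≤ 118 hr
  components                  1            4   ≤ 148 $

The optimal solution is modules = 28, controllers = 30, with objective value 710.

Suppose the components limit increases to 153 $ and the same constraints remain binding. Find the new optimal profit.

At the optimum: solder uses 118 of 118 (binding); components uses 148 of 148 (binding).
The binding rows give the dual system: 1·y_solder + 1·y_components = 5 and 3·y_solder + 4·y_components = 19.
Solving: y_solder = 1, y_components = 4.
Δz = y_components·Δb = 4 × (5) = 20, so new z* = 710 + 20 = 730.

730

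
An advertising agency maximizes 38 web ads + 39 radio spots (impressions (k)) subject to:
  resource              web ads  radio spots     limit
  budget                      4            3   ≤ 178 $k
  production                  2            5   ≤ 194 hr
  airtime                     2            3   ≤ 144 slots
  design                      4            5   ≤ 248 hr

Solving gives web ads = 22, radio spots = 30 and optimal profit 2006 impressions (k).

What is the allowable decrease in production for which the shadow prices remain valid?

105

Binding constraints: budget, production. The basis is B = [[4,3],[2,5]] with det 14.
Per unit decrease in production, x* moves by d = (0.2143, -0.2857).
The basis stays optimal until radio spots reaches 0; allowable decrease = 105 hr.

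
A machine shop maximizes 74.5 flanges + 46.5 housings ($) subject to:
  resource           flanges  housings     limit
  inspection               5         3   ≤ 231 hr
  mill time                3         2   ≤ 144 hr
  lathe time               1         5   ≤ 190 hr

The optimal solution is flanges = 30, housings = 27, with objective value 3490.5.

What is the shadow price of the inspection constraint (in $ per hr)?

Binding: inspection and mill time. Non-binding: lathe time (25 unused).
Slack constraints have shadow price 0 (complementary slackness).
Dual feasibility on the basic columns requires 5·y_inspection + 3·y_mill time = 74.5, 3·y_inspection + 2·y_mill time = 46.5.
This yields shadow prices y_inspection = 9.5, y_mill time = 9.
Shadow price of inspection = 9.5.

9.5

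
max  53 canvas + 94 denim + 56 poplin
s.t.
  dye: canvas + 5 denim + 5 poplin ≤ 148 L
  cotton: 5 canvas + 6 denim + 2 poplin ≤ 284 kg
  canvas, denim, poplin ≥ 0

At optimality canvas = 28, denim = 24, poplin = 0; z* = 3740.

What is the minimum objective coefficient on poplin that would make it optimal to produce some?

Both dye and cotton are binding at x*.
From A_Bᵀ y = c: 1·y_dye + 5·y_cotton = 53; 5·y_dye + 6·y_cotton = 94.
This yields shadow prices y_dye = 8, y_cotton = 9.
poplin enters the basis when its profit ≥ yᵀa₃ = 8·5 + 9·2 = 58.

58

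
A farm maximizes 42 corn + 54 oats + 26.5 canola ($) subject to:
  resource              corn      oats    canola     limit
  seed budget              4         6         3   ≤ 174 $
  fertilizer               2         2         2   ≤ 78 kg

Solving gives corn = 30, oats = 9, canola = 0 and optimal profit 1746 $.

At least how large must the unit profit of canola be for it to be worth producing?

36

Both seed budget and fertilizer are binding at x*.
Dual feasibility on the basic columns requires 4·y_seed budget + 2·y_fertilizer = 42, 6·y_seed budget + 2·y_fertilizer = 54.
This yields shadow prices y_seed budget = 6, y_fertilizer = 9.
canola enters the basis when its profit ≥ yᵀa₃ = 6·3 + 9·2 = 36.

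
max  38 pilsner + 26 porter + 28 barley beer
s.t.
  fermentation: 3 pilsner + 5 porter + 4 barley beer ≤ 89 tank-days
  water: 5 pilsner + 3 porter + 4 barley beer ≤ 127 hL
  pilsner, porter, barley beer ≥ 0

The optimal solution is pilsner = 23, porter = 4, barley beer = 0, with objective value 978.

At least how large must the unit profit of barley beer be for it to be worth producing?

32

Check each constraint at x*: fermentation 89/89 (tight); water 127/127 (tight).
From A_Bᵀ y = c: 3·y_fermentation + 5·y_water = 38; 5·y_fermentation + 3·y_water = 26.
Solving: y_fermentation = 1, y_water = 7.
barley beer enters the basis when its profit ≥ yᵀa₃ = 1·4 + 7·4 = 32.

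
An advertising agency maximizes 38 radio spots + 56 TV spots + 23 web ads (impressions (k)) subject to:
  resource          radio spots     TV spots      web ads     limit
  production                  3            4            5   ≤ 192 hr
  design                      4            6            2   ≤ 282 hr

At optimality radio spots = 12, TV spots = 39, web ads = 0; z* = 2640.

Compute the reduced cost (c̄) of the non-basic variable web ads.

At the optimum: production uses 192 of 192 (binding); design uses 282 of 282 (binding).
Dual feasibility on the basic columns requires 3·y_production + 4·y_design = 38, 4·y_production + 6·y_design = 56.
This yields shadow prices y_production = 2, y_design = 8.
Reduced cost of web ads: c₃ − yᵀa₃ = 23 − (2·5 + 8·2) = 23 − 26 = -3.

-3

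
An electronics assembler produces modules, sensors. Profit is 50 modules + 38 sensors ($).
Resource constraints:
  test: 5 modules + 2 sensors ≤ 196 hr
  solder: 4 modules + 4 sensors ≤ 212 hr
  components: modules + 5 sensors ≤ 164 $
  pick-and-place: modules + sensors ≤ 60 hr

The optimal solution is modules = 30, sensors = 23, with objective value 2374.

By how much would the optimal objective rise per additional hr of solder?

At the optimum: test uses 196 of 196 (binding); solder uses 212 of 212 (binding); components uses 145 of 164 (slack = 19); pick-and-place uses 53 of 60 (slack = 7).
Slack constraints have shadow price 0 (complementary slackness).
From A_Bᵀ y = c: 5·y_test + 4·y_solder = 50; 2·y_test + 4·y_solder = 38.
Solving: y_test = 4, y_solder = 7.5.
Shadow price of solder = 7.5.

7.5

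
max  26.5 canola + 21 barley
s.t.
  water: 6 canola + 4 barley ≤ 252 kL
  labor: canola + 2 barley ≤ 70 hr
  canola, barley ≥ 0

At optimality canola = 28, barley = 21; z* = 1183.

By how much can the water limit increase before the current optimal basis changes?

168

Binding constraints: water, labor. The basis is B = [[6,4],[1,2]] with det 8.
Per unit increase in water, x* moves by d = (0.25, -0.125).
The basis stays optimal until barley reaches 0; allowable increase = 168 kL.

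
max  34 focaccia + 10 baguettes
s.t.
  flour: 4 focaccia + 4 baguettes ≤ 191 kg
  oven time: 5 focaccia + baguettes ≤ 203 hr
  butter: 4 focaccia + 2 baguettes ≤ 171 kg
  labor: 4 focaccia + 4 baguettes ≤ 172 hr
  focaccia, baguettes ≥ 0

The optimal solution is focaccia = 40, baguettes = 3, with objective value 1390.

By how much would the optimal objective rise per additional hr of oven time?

6

Check each constraint at x*: flour 172/191 (slack 19); oven time 203/203 (tight); butter 166/171 (slack 5); labor 172/172 (tight).
By complementary slackness, y = 0 for the non-binding constraints.
From A_Bᵀ y = c: 5·y_oven time + 4·y_labor = 34; 1·y_oven time + 4·y_labor = 10.
Solving: y_oven time = 6, y_labor = 1.
Shadow price of oven time = 6.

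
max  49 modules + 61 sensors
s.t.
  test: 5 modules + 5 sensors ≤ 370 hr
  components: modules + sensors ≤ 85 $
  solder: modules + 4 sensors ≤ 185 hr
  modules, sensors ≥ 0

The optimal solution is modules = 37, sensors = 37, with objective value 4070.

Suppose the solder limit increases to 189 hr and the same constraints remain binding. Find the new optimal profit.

Binding: test and solder. Non-binding: components (11 unused).
Since components is not tight, its dual is 0.
The binding rows give the dual system: 5·y_test + 1·y_solder = 49 and 5·y_test + 4·y_solder = 61.
This yields shadow prices y_test = 9, y_solder = 4.
Δz = y_solder·Δb = 4 × (4) = 16, so new z* = 4070 + 16 = 4086.

4086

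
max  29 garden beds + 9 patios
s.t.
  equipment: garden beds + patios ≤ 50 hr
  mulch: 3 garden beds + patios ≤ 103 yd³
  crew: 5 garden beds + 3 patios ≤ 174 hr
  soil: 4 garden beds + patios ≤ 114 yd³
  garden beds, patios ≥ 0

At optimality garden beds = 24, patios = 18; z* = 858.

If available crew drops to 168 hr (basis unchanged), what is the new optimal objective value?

852

Binding: crew and soil. Non-binding: equipment (8 unused), mulch (13 unused).
By complementary slackness, y = 0 for the non-binding constraints.
From A_Bᵀ y = c: 5·y_crew + 4·y_soil = 29; 3·y_crew + 1·y_soil = 9.
This yields shadow prices y_crew = 1, y_soil = 6.
Δz = y_crew·Δb = 1 × (-6) = -6, so new z* = 858 − 6 = 852.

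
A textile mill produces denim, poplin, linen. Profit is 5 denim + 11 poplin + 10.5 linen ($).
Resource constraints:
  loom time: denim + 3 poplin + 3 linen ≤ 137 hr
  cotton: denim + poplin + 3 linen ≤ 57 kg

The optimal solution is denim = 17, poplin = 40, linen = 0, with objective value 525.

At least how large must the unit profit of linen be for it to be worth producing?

15

Both loom time and cotton are binding at x*.
Dual feasibility on the basic columns requires 1·y_loom time + 1·y_cotton = 5, 3·y_loom time + 1·y_cotton = 11.
This yields shadow prices y_loom time = 3, y_cotton = 2.
linen enters the basis when its profit ≥ yᵀa₃ = 3·3 + 2·3 = 15.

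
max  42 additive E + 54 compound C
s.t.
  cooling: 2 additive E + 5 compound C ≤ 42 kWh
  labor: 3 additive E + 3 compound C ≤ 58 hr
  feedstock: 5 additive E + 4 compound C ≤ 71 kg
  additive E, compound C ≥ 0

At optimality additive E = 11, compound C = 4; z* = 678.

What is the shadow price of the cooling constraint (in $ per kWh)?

Check each constraint at x*: cooling 42/42 (tight); labor 45/58 (slack 13); feedstock 71/71 (tight).
Slack constraints have shadow price 0 (complementary slackness).
From A_Bᵀ y = c: 2·y_cooling + 5·y_feedstock = 42; 5·y_cooling + 4·y_feedstock = 54.
Solving: y_cooling = 6, y_feedstock = 6.
Shadow price of cooling = 6.

6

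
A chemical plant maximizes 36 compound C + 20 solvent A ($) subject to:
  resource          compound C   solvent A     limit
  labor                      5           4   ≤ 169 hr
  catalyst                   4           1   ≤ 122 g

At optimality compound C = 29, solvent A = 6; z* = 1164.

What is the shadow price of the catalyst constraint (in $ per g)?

4

Check each constraint at x*: labor 169/169 (tight); catalyst 122/122 (tight).
Dual feasibility on the basic columns requires 5·y_labor + 4·y_catalyst = 36, 4·y_labor + 1·y_catalyst = 20.
This yields shadow prices y_labor = 4, y_catalyst = 4.
Shadow price of catalyst = 4.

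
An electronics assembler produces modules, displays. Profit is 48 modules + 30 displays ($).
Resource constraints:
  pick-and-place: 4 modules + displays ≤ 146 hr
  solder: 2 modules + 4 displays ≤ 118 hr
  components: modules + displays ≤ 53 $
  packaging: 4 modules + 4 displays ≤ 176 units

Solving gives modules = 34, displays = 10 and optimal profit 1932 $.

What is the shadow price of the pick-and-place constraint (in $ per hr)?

At the optimum: pick-and-place uses 146 of 146 (binding); solder uses 108 of 118 (slack = 10); components uses 44 of 53 (slack = 9); packaging uses 176 of 176 (binding).
Since solder, components are not tight, their duals are 0.
From A_Bᵀ y = c: 4·y_pick-and-place + 4·y_packaging = 48; 1·y_pick-and-place + 4·y_packaging = 30.
Solving: y_pick-and-place = 6, y_packaging = 6.
Shadow price of pick-and-place = 6.

6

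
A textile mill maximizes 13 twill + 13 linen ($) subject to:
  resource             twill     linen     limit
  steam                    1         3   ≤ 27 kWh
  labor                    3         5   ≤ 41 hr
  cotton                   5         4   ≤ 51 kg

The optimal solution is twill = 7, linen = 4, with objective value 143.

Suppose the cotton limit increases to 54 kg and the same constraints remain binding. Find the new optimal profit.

Check each constraint at x*: steam 19/27 (slack 8); labor 41/41 (tight); cotton 51/51 (tight).
By complementary slackness, y = 0 for the non-binding constraint.
From A_Bᵀ y = c: 3·y_labor + 5·y_cotton = 13; 5·y_labor + 4·y_cotton = 13.
→ y_labor = 1 and y_cotton = 2.
Δz = y_cotton·Δb = 2 × (3) = 6, so new z* = 143 + 6 = 149.

149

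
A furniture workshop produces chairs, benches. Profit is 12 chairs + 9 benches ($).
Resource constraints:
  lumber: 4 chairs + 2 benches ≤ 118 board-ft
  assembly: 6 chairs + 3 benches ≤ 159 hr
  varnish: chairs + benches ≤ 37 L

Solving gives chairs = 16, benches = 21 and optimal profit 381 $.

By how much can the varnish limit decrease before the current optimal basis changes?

Binding constraints: assembly, varnish. The basis is B = [[6,3],[1,1]] with det 3.
Per unit decrease in varnish, x* moves by d = (1, -2).
The basis stays optimal until benches reaches 0; allowable decrease = 10.5 L.

10.5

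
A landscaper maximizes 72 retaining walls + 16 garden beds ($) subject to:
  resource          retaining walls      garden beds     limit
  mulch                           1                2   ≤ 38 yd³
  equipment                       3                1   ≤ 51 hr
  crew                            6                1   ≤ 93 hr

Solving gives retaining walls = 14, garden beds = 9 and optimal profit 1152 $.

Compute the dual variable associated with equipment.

Binding: equipment and crew. Non-binding: mulch (6 unused).
By complementary slackness, y = 0 for the non-binding constraint.
Dual feasibility on the basic columns requires 3·y_equipment + 6·y_crew = 72, 1·y_equipment + 1·y_crew = 16.
Solving: y_equipment = 8, y_crew = 8.
Shadow price of equipment = 8.

8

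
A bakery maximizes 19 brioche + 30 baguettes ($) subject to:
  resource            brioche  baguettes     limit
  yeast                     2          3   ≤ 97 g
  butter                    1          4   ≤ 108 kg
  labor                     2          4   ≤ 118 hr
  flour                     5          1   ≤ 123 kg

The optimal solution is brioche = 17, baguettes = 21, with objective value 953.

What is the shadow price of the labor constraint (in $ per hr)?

1.5

At the optimum: yeast uses 97 of 97 (binding); butter uses 101 of 108 (slack = 7); labor uses 118 of 118 (binding); flour uses 106 of 123 (slack = 17).
By complementary slackness, y = 0 for the non-binding constraints.
Dual feasibility on the basic columns requires 2·y_yeast + 2·y_labor = 19, 3·y_yeast + 4·y_labor = 30.
This yields shadow prices y_yeast = 8, y_labor = 1.5.
Shadow price of labor = 1.5.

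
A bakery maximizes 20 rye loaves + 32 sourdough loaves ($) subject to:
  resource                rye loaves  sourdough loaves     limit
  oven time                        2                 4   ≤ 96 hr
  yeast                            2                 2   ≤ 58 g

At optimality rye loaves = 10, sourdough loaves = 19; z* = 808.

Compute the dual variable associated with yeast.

Check each constraint at x*: oven time 96/96 (tight); yeast 58/58 (tight).
The binding rows give the dual system: 2·y_oven time + 2·y_yeast = 20 and 4·y_oven time + 2·y_yeast = 32.
This yields shadow prices y_oven time = 6, y_yeast = 4.
Shadow price of yeast = 4.

4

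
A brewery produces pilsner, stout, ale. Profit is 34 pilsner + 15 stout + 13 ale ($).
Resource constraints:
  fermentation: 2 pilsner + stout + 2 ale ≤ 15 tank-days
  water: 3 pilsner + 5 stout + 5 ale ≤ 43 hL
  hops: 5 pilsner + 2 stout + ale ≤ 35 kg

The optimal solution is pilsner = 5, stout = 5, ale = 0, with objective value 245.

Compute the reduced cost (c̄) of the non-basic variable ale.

-5

Binding: fermentation and hops. Non-binding: water (3 unused).
By complementary slackness, y = 0 for the non-binding constraint.
Dual feasibility on the basic columns requires 2·y_fermentation + 5·y_hops = 34, 1·y_fermentation + 2·y_hops = 15.
Solving: y_fermentation = 7, y_hops = 4.
Reduced cost of ale: c₃ − yᵀa₃ = 13 − (7·2 + 4·1) = 13 − 18 = -5.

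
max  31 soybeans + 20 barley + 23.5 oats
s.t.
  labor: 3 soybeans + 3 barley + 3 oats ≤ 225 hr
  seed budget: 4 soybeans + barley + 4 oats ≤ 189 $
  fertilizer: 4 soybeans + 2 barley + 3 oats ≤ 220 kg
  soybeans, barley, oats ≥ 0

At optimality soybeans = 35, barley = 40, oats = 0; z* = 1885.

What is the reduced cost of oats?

-2

Binding: labor and fertilizer. Non-binding: seed budget (9 unused).
By complementary slackness, y = 0 for the non-binding constraint.
From A_Bᵀ y = c: 3·y_labor + 4·y_fertilizer = 31; 3·y_labor + 2·y_fertilizer = 20.
This yields shadow prices y_labor = 3, y_fertilizer = 5.5.
Reduced cost of oats: c₃ − yᵀa₃ = 23.5 − (3·3 + 5.5·3) = 23.5 − 25.5 = -2.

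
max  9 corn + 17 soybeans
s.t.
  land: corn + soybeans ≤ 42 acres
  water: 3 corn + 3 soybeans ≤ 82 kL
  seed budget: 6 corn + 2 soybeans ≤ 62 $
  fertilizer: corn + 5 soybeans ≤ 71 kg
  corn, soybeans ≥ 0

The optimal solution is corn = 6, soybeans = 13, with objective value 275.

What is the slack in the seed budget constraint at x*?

seed budget used = 6·6 + 2·13 = 62; slack = 62 − 62 = 0.

0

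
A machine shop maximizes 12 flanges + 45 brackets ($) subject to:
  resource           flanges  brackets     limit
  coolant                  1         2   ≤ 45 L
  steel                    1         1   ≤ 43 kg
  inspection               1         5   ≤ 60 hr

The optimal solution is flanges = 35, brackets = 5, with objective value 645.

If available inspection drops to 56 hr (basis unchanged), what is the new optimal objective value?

617

At the optimum: coolant uses 45 of 45 (binding); steel uses 40 of 43 (slack = 3); inspection uses 60 of 60 (binding).
Since steel is not tight, its dual is 0.
From A_Bᵀ y = c: 1·y_coolant + 1·y_inspection = 12; 2·y_coolant + 5·y_inspection = 45.
This yields shadow prices y_coolant = 5, y_inspection = 7.
Δz = y_inspection·Δb = 7 × (-4) = -28, so new z* = 645 − 28 = 617.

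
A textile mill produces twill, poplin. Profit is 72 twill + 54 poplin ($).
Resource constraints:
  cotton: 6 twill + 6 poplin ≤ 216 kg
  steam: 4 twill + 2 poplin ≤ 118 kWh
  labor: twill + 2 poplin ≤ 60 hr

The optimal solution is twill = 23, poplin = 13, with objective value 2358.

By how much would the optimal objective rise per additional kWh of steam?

At the optimum: cotton uses 216 of 216 (binding); steam uses 118 of 118 (binding); labor uses 49 of 60 (slack = 11).
By complementary slackness, y = 0 for the non-binding constraint.
From A_Bᵀ y = c: 6·y_cotton + 4·y_steam = 72; 6·y_cotton + 2·y_steam = 54.
Solving: y_cotton = 6, y_steam = 9.
Shadow price of steam = 9.

9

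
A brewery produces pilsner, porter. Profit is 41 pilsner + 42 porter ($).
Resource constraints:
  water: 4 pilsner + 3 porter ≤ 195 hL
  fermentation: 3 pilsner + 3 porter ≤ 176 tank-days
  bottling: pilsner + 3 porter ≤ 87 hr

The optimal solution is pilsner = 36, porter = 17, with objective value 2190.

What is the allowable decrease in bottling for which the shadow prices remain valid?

38.25

Binding constraints: water, bottling. The basis is B = [[4,3],[1,3]] with det 9.
Per unit decrease in bottling, x* moves by d = (0.3333, -0.4444).
The basis stays optimal until porter reaches 0; allowable decrease = 38.25 hr.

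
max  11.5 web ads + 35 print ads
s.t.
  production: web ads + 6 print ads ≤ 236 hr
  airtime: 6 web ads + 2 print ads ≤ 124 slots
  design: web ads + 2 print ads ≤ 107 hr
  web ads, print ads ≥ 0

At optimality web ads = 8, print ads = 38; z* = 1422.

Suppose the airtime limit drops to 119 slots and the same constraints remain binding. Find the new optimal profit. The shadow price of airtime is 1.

1417

Δb = -5, so new z* = 1422 + (1)·(-5) = 1422 − 5 = 1417.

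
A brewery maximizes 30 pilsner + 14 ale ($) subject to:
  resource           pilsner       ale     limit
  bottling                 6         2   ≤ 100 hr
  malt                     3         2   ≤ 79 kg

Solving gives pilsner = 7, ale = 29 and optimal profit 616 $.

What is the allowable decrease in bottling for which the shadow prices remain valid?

21

Binding constraints: bottling, malt. The basis is B = [[6,2],[3,2]] with det 6.
Per unit decrease in bottling, x* moves by d = (-0.3333, 0.5).
The basis stays optimal until pilsner reaches 0; allowable decrease = 21 hr.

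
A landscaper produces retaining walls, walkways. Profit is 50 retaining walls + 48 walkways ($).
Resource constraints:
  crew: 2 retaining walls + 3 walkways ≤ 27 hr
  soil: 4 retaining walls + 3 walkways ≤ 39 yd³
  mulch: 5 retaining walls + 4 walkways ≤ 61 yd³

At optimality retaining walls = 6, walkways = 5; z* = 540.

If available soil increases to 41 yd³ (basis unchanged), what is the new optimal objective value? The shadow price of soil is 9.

Δb = 2, so new z* = 540 + (9)·(2) = 540 + 18 = 558.

558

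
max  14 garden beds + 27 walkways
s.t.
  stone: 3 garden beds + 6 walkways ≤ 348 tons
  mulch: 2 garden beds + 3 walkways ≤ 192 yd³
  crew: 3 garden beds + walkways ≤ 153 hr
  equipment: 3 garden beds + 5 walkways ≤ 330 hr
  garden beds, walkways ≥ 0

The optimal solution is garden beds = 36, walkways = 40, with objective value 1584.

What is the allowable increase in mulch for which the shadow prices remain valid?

Binding constraints: stone, mulch. The basis is B = [[3,6],[2,3]] with det -3.
Per unit increase in mulch, x* moves by d = (2, -1).
The basis stays optimal until crew becomes binding; allowable increase = 1 yd³.

1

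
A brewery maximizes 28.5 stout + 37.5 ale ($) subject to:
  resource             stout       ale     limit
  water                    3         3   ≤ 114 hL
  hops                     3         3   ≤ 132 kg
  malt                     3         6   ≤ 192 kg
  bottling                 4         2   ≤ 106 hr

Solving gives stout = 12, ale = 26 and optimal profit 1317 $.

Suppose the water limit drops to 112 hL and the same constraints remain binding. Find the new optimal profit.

Binding: water and malt. Non-binding: hops (18 unused), bottling (6 unused).
Slack constraints have shadow price 0 (complementary slackness).
From A_Bᵀ y = c: 3·y_water + 3·y_malt = 28.5; 3·y_water + 6·y_malt = 37.5.
Solving: y_water = 6.5, y_malt = 3.
Δz = y_water·Δb = 6.5 × (-2) = -13, so new z* = 1317 − 13 = 1304.

1304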